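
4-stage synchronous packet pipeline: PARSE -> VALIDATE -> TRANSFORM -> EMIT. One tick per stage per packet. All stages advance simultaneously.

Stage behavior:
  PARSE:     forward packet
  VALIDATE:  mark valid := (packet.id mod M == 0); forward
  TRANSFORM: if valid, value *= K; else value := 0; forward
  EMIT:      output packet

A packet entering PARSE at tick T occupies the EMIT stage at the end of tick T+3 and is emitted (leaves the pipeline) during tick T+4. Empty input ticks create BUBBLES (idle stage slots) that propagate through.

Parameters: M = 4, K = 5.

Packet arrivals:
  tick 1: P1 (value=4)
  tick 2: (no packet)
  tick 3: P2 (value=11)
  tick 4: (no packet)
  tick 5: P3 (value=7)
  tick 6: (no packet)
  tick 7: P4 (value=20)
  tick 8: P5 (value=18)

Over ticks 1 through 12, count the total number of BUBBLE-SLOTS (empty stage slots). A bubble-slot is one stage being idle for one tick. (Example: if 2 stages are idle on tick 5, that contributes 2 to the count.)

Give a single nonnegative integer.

Answer: 28

Derivation:
Tick 1: [PARSE:P1(v=4,ok=F), VALIDATE:-, TRANSFORM:-, EMIT:-] out:-; bubbles=3
Tick 2: [PARSE:-, VALIDATE:P1(v=4,ok=F), TRANSFORM:-, EMIT:-] out:-; bubbles=3
Tick 3: [PARSE:P2(v=11,ok=F), VALIDATE:-, TRANSFORM:P1(v=0,ok=F), EMIT:-] out:-; bubbles=2
Tick 4: [PARSE:-, VALIDATE:P2(v=11,ok=F), TRANSFORM:-, EMIT:P1(v=0,ok=F)] out:-; bubbles=2
Tick 5: [PARSE:P3(v=7,ok=F), VALIDATE:-, TRANSFORM:P2(v=0,ok=F), EMIT:-] out:P1(v=0); bubbles=2
Tick 6: [PARSE:-, VALIDATE:P3(v=7,ok=F), TRANSFORM:-, EMIT:P2(v=0,ok=F)] out:-; bubbles=2
Tick 7: [PARSE:P4(v=20,ok=F), VALIDATE:-, TRANSFORM:P3(v=0,ok=F), EMIT:-] out:P2(v=0); bubbles=2
Tick 8: [PARSE:P5(v=18,ok=F), VALIDATE:P4(v=20,ok=T), TRANSFORM:-, EMIT:P3(v=0,ok=F)] out:-; bubbles=1
Tick 9: [PARSE:-, VALIDATE:P5(v=18,ok=F), TRANSFORM:P4(v=100,ok=T), EMIT:-] out:P3(v=0); bubbles=2
Tick 10: [PARSE:-, VALIDATE:-, TRANSFORM:P5(v=0,ok=F), EMIT:P4(v=100,ok=T)] out:-; bubbles=2
Tick 11: [PARSE:-, VALIDATE:-, TRANSFORM:-, EMIT:P5(v=0,ok=F)] out:P4(v=100); bubbles=3
Tick 12: [PARSE:-, VALIDATE:-, TRANSFORM:-, EMIT:-] out:P5(v=0); bubbles=4
Total bubble-slots: 28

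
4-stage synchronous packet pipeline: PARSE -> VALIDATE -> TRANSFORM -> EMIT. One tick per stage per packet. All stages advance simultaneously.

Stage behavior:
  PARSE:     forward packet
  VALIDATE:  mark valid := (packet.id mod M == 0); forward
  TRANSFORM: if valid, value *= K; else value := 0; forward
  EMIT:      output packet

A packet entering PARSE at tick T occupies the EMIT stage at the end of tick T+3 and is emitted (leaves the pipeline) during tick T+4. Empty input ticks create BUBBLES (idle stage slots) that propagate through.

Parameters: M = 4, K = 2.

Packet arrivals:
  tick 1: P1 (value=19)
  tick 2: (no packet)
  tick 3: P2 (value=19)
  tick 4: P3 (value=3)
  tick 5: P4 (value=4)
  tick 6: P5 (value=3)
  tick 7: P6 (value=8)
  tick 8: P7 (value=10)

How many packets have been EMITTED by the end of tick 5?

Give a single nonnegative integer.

Tick 1: [PARSE:P1(v=19,ok=F), VALIDATE:-, TRANSFORM:-, EMIT:-] out:-; in:P1
Tick 2: [PARSE:-, VALIDATE:P1(v=19,ok=F), TRANSFORM:-, EMIT:-] out:-; in:-
Tick 3: [PARSE:P2(v=19,ok=F), VALIDATE:-, TRANSFORM:P1(v=0,ok=F), EMIT:-] out:-; in:P2
Tick 4: [PARSE:P3(v=3,ok=F), VALIDATE:P2(v=19,ok=F), TRANSFORM:-, EMIT:P1(v=0,ok=F)] out:-; in:P3
Tick 5: [PARSE:P4(v=4,ok=F), VALIDATE:P3(v=3,ok=F), TRANSFORM:P2(v=0,ok=F), EMIT:-] out:P1(v=0); in:P4
Emitted by tick 5: ['P1']

Answer: 1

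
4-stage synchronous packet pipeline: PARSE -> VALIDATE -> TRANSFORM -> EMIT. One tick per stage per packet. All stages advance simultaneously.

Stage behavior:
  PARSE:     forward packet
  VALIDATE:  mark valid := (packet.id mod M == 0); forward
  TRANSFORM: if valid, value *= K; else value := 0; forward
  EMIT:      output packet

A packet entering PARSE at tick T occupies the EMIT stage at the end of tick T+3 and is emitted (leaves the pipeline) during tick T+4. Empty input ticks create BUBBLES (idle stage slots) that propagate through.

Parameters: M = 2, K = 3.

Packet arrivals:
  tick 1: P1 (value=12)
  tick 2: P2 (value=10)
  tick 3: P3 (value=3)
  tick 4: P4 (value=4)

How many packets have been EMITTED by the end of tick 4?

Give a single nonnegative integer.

Answer: 0

Derivation:
Tick 1: [PARSE:P1(v=12,ok=F), VALIDATE:-, TRANSFORM:-, EMIT:-] out:-; in:P1
Tick 2: [PARSE:P2(v=10,ok=F), VALIDATE:P1(v=12,ok=F), TRANSFORM:-, EMIT:-] out:-; in:P2
Tick 3: [PARSE:P3(v=3,ok=F), VALIDATE:P2(v=10,ok=T), TRANSFORM:P1(v=0,ok=F), EMIT:-] out:-; in:P3
Tick 4: [PARSE:P4(v=4,ok=F), VALIDATE:P3(v=3,ok=F), TRANSFORM:P2(v=30,ok=T), EMIT:P1(v=0,ok=F)] out:-; in:P4
Emitted by tick 4: []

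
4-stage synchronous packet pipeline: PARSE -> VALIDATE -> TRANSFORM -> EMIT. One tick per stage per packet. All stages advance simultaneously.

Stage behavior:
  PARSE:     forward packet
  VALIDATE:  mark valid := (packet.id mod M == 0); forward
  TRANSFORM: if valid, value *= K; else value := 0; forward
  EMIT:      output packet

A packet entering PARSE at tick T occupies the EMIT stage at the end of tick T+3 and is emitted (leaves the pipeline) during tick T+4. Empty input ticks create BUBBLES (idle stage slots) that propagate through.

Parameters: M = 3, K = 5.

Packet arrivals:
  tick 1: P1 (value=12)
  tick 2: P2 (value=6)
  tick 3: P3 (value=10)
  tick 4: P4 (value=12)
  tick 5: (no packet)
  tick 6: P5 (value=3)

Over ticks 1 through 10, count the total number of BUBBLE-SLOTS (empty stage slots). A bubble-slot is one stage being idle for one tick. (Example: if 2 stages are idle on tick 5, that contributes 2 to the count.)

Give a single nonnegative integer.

Tick 1: [PARSE:P1(v=12,ok=F), VALIDATE:-, TRANSFORM:-, EMIT:-] out:-; bubbles=3
Tick 2: [PARSE:P2(v=6,ok=F), VALIDATE:P1(v=12,ok=F), TRANSFORM:-, EMIT:-] out:-; bubbles=2
Tick 3: [PARSE:P3(v=10,ok=F), VALIDATE:P2(v=6,ok=F), TRANSFORM:P1(v=0,ok=F), EMIT:-] out:-; bubbles=1
Tick 4: [PARSE:P4(v=12,ok=F), VALIDATE:P3(v=10,ok=T), TRANSFORM:P2(v=0,ok=F), EMIT:P1(v=0,ok=F)] out:-; bubbles=0
Tick 5: [PARSE:-, VALIDATE:P4(v=12,ok=F), TRANSFORM:P3(v=50,ok=T), EMIT:P2(v=0,ok=F)] out:P1(v=0); bubbles=1
Tick 6: [PARSE:P5(v=3,ok=F), VALIDATE:-, TRANSFORM:P4(v=0,ok=F), EMIT:P3(v=50,ok=T)] out:P2(v=0); bubbles=1
Tick 7: [PARSE:-, VALIDATE:P5(v=3,ok=F), TRANSFORM:-, EMIT:P4(v=0,ok=F)] out:P3(v=50); bubbles=2
Tick 8: [PARSE:-, VALIDATE:-, TRANSFORM:P5(v=0,ok=F), EMIT:-] out:P4(v=0); bubbles=3
Tick 9: [PARSE:-, VALIDATE:-, TRANSFORM:-, EMIT:P5(v=0,ok=F)] out:-; bubbles=3
Tick 10: [PARSE:-, VALIDATE:-, TRANSFORM:-, EMIT:-] out:P5(v=0); bubbles=4
Total bubble-slots: 20

Answer: 20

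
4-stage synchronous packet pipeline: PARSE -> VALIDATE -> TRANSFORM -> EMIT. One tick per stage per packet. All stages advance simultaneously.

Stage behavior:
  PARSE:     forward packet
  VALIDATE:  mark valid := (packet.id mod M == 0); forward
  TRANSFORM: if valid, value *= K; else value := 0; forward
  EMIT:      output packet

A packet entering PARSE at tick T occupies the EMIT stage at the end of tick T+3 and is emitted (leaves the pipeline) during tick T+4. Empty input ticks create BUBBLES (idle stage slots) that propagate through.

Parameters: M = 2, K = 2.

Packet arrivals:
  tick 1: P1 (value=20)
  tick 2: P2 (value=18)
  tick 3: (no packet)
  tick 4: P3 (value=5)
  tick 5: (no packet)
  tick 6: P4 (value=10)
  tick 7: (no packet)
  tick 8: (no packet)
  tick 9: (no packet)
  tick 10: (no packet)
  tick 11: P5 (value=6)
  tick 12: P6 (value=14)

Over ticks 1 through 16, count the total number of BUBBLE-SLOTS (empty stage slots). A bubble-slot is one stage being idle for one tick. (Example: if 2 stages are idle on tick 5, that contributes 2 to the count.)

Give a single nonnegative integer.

Answer: 40

Derivation:
Tick 1: [PARSE:P1(v=20,ok=F), VALIDATE:-, TRANSFORM:-, EMIT:-] out:-; bubbles=3
Tick 2: [PARSE:P2(v=18,ok=F), VALIDATE:P1(v=20,ok=F), TRANSFORM:-, EMIT:-] out:-; bubbles=2
Tick 3: [PARSE:-, VALIDATE:P2(v=18,ok=T), TRANSFORM:P1(v=0,ok=F), EMIT:-] out:-; bubbles=2
Tick 4: [PARSE:P3(v=5,ok=F), VALIDATE:-, TRANSFORM:P2(v=36,ok=T), EMIT:P1(v=0,ok=F)] out:-; bubbles=1
Tick 5: [PARSE:-, VALIDATE:P3(v=5,ok=F), TRANSFORM:-, EMIT:P2(v=36,ok=T)] out:P1(v=0); bubbles=2
Tick 6: [PARSE:P4(v=10,ok=F), VALIDATE:-, TRANSFORM:P3(v=0,ok=F), EMIT:-] out:P2(v=36); bubbles=2
Tick 7: [PARSE:-, VALIDATE:P4(v=10,ok=T), TRANSFORM:-, EMIT:P3(v=0,ok=F)] out:-; bubbles=2
Tick 8: [PARSE:-, VALIDATE:-, TRANSFORM:P4(v=20,ok=T), EMIT:-] out:P3(v=0); bubbles=3
Tick 9: [PARSE:-, VALIDATE:-, TRANSFORM:-, EMIT:P4(v=20,ok=T)] out:-; bubbles=3
Tick 10: [PARSE:-, VALIDATE:-, TRANSFORM:-, EMIT:-] out:P4(v=20); bubbles=4
Tick 11: [PARSE:P5(v=6,ok=F), VALIDATE:-, TRANSFORM:-, EMIT:-] out:-; bubbles=3
Tick 12: [PARSE:P6(v=14,ok=F), VALIDATE:P5(v=6,ok=F), TRANSFORM:-, EMIT:-] out:-; bubbles=2
Tick 13: [PARSE:-, VALIDATE:P6(v=14,ok=T), TRANSFORM:P5(v=0,ok=F), EMIT:-] out:-; bubbles=2
Tick 14: [PARSE:-, VALIDATE:-, TRANSFORM:P6(v=28,ok=T), EMIT:P5(v=0,ok=F)] out:-; bubbles=2
Tick 15: [PARSE:-, VALIDATE:-, TRANSFORM:-, EMIT:P6(v=28,ok=T)] out:P5(v=0); bubbles=3
Tick 16: [PARSE:-, VALIDATE:-, TRANSFORM:-, EMIT:-] out:P6(v=28); bubbles=4
Total bubble-slots: 40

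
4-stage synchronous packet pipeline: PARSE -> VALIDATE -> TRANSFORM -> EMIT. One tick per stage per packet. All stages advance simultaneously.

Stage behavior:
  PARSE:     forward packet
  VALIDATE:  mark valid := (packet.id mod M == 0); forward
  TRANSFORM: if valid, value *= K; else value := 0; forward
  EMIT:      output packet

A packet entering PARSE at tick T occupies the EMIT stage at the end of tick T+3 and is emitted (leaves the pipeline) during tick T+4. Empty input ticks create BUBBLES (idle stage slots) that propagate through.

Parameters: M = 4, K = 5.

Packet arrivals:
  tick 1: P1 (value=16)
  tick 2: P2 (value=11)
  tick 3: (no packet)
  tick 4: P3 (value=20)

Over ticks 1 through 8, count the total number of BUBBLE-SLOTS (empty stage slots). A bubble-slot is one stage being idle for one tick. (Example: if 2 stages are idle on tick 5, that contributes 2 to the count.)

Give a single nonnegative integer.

Answer: 20

Derivation:
Tick 1: [PARSE:P1(v=16,ok=F), VALIDATE:-, TRANSFORM:-, EMIT:-] out:-; bubbles=3
Tick 2: [PARSE:P2(v=11,ok=F), VALIDATE:P1(v=16,ok=F), TRANSFORM:-, EMIT:-] out:-; bubbles=2
Tick 3: [PARSE:-, VALIDATE:P2(v=11,ok=F), TRANSFORM:P1(v=0,ok=F), EMIT:-] out:-; bubbles=2
Tick 4: [PARSE:P3(v=20,ok=F), VALIDATE:-, TRANSFORM:P2(v=0,ok=F), EMIT:P1(v=0,ok=F)] out:-; bubbles=1
Tick 5: [PARSE:-, VALIDATE:P3(v=20,ok=F), TRANSFORM:-, EMIT:P2(v=0,ok=F)] out:P1(v=0); bubbles=2
Tick 6: [PARSE:-, VALIDATE:-, TRANSFORM:P3(v=0,ok=F), EMIT:-] out:P2(v=0); bubbles=3
Tick 7: [PARSE:-, VALIDATE:-, TRANSFORM:-, EMIT:P3(v=0,ok=F)] out:-; bubbles=3
Tick 8: [PARSE:-, VALIDATE:-, TRANSFORM:-, EMIT:-] out:P3(v=0); bubbles=4
Total bubble-slots: 20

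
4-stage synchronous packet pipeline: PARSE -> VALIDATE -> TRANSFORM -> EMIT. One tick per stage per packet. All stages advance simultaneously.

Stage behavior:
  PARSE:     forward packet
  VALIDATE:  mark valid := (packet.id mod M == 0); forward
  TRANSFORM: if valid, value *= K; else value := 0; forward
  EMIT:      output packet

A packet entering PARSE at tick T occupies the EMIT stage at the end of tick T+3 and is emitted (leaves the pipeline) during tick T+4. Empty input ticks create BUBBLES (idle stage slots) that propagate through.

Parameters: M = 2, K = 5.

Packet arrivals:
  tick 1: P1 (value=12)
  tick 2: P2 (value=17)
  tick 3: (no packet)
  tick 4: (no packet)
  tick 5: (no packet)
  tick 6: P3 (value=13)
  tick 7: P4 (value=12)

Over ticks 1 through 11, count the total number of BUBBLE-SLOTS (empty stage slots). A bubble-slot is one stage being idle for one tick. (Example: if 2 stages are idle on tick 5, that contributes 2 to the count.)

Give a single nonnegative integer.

Tick 1: [PARSE:P1(v=12,ok=F), VALIDATE:-, TRANSFORM:-, EMIT:-] out:-; bubbles=3
Tick 2: [PARSE:P2(v=17,ok=F), VALIDATE:P1(v=12,ok=F), TRANSFORM:-, EMIT:-] out:-; bubbles=2
Tick 3: [PARSE:-, VALIDATE:P2(v=17,ok=T), TRANSFORM:P1(v=0,ok=F), EMIT:-] out:-; bubbles=2
Tick 4: [PARSE:-, VALIDATE:-, TRANSFORM:P2(v=85,ok=T), EMIT:P1(v=0,ok=F)] out:-; bubbles=2
Tick 5: [PARSE:-, VALIDATE:-, TRANSFORM:-, EMIT:P2(v=85,ok=T)] out:P1(v=0); bubbles=3
Tick 6: [PARSE:P3(v=13,ok=F), VALIDATE:-, TRANSFORM:-, EMIT:-] out:P2(v=85); bubbles=3
Tick 7: [PARSE:P4(v=12,ok=F), VALIDATE:P3(v=13,ok=F), TRANSFORM:-, EMIT:-] out:-; bubbles=2
Tick 8: [PARSE:-, VALIDATE:P4(v=12,ok=T), TRANSFORM:P3(v=0,ok=F), EMIT:-] out:-; bubbles=2
Tick 9: [PARSE:-, VALIDATE:-, TRANSFORM:P4(v=60,ok=T), EMIT:P3(v=0,ok=F)] out:-; bubbles=2
Tick 10: [PARSE:-, VALIDATE:-, TRANSFORM:-, EMIT:P4(v=60,ok=T)] out:P3(v=0); bubbles=3
Tick 11: [PARSE:-, VALIDATE:-, TRANSFORM:-, EMIT:-] out:P4(v=60); bubbles=4
Total bubble-slots: 28

Answer: 28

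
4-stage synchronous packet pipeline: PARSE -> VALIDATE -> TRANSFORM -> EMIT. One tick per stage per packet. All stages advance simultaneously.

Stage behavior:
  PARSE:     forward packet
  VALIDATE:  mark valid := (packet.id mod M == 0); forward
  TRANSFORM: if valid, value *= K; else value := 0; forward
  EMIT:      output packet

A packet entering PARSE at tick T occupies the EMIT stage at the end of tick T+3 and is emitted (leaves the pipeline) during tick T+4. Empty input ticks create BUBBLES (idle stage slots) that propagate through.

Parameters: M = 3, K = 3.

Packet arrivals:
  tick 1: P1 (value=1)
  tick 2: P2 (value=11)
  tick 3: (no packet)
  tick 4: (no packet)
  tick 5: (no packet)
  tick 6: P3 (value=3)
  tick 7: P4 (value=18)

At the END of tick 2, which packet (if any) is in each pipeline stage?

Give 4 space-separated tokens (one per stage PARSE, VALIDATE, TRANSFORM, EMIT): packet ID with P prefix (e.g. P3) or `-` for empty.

Answer: P2 P1 - -

Derivation:
Tick 1: [PARSE:P1(v=1,ok=F), VALIDATE:-, TRANSFORM:-, EMIT:-] out:-; in:P1
Tick 2: [PARSE:P2(v=11,ok=F), VALIDATE:P1(v=1,ok=F), TRANSFORM:-, EMIT:-] out:-; in:P2
At end of tick 2: ['P2', 'P1', '-', '-']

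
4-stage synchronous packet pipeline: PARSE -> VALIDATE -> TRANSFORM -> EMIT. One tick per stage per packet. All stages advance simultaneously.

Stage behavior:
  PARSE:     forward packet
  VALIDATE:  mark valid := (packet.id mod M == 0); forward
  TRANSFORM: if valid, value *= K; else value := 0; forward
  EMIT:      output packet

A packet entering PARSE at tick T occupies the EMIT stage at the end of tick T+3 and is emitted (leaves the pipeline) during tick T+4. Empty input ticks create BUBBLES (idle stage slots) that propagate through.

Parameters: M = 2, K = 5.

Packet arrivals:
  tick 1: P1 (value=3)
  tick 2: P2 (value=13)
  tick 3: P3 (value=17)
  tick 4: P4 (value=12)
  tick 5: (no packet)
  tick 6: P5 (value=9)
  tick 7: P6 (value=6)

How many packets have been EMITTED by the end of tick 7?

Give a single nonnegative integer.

Tick 1: [PARSE:P1(v=3,ok=F), VALIDATE:-, TRANSFORM:-, EMIT:-] out:-; in:P1
Tick 2: [PARSE:P2(v=13,ok=F), VALIDATE:P1(v=3,ok=F), TRANSFORM:-, EMIT:-] out:-; in:P2
Tick 3: [PARSE:P3(v=17,ok=F), VALIDATE:P2(v=13,ok=T), TRANSFORM:P1(v=0,ok=F), EMIT:-] out:-; in:P3
Tick 4: [PARSE:P4(v=12,ok=F), VALIDATE:P3(v=17,ok=F), TRANSFORM:P2(v=65,ok=T), EMIT:P1(v=0,ok=F)] out:-; in:P4
Tick 5: [PARSE:-, VALIDATE:P4(v=12,ok=T), TRANSFORM:P3(v=0,ok=F), EMIT:P2(v=65,ok=T)] out:P1(v=0); in:-
Tick 6: [PARSE:P5(v=9,ok=F), VALIDATE:-, TRANSFORM:P4(v=60,ok=T), EMIT:P3(v=0,ok=F)] out:P2(v=65); in:P5
Tick 7: [PARSE:P6(v=6,ok=F), VALIDATE:P5(v=9,ok=F), TRANSFORM:-, EMIT:P4(v=60,ok=T)] out:P3(v=0); in:P6
Emitted by tick 7: ['P1', 'P2', 'P3']

Answer: 3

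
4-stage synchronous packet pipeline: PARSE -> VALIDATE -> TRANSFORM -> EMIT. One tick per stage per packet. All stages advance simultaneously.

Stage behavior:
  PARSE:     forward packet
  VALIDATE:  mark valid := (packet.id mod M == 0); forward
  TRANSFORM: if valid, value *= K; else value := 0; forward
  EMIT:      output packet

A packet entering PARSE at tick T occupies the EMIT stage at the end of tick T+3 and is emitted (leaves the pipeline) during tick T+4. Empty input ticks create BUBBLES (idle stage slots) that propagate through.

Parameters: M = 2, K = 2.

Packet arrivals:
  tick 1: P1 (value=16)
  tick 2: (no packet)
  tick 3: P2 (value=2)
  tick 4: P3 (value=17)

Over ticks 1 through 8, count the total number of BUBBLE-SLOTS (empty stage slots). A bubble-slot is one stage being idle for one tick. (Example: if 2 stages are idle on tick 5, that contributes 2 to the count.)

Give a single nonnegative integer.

Tick 1: [PARSE:P1(v=16,ok=F), VALIDATE:-, TRANSFORM:-, EMIT:-] out:-; bubbles=3
Tick 2: [PARSE:-, VALIDATE:P1(v=16,ok=F), TRANSFORM:-, EMIT:-] out:-; bubbles=3
Tick 3: [PARSE:P2(v=2,ok=F), VALIDATE:-, TRANSFORM:P1(v=0,ok=F), EMIT:-] out:-; bubbles=2
Tick 4: [PARSE:P3(v=17,ok=F), VALIDATE:P2(v=2,ok=T), TRANSFORM:-, EMIT:P1(v=0,ok=F)] out:-; bubbles=1
Tick 5: [PARSE:-, VALIDATE:P3(v=17,ok=F), TRANSFORM:P2(v=4,ok=T), EMIT:-] out:P1(v=0); bubbles=2
Tick 6: [PARSE:-, VALIDATE:-, TRANSFORM:P3(v=0,ok=F), EMIT:P2(v=4,ok=T)] out:-; bubbles=2
Tick 7: [PARSE:-, VALIDATE:-, TRANSFORM:-, EMIT:P3(v=0,ok=F)] out:P2(v=4); bubbles=3
Tick 8: [PARSE:-, VALIDATE:-, TRANSFORM:-, EMIT:-] out:P3(v=0); bubbles=4
Total bubble-slots: 20

Answer: 20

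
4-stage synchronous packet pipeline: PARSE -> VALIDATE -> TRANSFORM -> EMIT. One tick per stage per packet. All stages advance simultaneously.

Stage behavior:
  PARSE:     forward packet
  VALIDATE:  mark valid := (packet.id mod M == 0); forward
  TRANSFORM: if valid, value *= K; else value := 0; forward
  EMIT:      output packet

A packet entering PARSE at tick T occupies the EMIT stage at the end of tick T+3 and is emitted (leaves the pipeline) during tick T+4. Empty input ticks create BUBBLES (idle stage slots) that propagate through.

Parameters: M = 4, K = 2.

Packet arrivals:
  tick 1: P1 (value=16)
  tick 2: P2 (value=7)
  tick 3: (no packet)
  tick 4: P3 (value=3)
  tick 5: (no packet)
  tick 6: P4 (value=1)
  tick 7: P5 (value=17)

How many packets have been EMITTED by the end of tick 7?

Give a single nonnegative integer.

Answer: 2

Derivation:
Tick 1: [PARSE:P1(v=16,ok=F), VALIDATE:-, TRANSFORM:-, EMIT:-] out:-; in:P1
Tick 2: [PARSE:P2(v=7,ok=F), VALIDATE:P1(v=16,ok=F), TRANSFORM:-, EMIT:-] out:-; in:P2
Tick 3: [PARSE:-, VALIDATE:P2(v=7,ok=F), TRANSFORM:P1(v=0,ok=F), EMIT:-] out:-; in:-
Tick 4: [PARSE:P3(v=3,ok=F), VALIDATE:-, TRANSFORM:P2(v=0,ok=F), EMIT:P1(v=0,ok=F)] out:-; in:P3
Tick 5: [PARSE:-, VALIDATE:P3(v=3,ok=F), TRANSFORM:-, EMIT:P2(v=0,ok=F)] out:P1(v=0); in:-
Tick 6: [PARSE:P4(v=1,ok=F), VALIDATE:-, TRANSFORM:P3(v=0,ok=F), EMIT:-] out:P2(v=0); in:P4
Tick 7: [PARSE:P5(v=17,ok=F), VALIDATE:P4(v=1,ok=T), TRANSFORM:-, EMIT:P3(v=0,ok=F)] out:-; in:P5
Emitted by tick 7: ['P1', 'P2']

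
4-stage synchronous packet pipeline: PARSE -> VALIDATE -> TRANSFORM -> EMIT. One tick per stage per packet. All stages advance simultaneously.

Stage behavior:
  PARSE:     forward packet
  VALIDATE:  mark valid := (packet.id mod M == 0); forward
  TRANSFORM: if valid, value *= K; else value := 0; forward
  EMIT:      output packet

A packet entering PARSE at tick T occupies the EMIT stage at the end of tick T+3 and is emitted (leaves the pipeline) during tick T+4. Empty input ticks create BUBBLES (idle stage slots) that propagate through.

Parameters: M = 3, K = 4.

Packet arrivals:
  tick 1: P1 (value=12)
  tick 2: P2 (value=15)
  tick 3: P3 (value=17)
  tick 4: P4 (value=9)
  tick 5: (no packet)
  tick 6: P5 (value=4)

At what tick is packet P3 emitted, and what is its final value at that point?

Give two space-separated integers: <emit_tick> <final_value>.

Tick 1: [PARSE:P1(v=12,ok=F), VALIDATE:-, TRANSFORM:-, EMIT:-] out:-; in:P1
Tick 2: [PARSE:P2(v=15,ok=F), VALIDATE:P1(v=12,ok=F), TRANSFORM:-, EMIT:-] out:-; in:P2
Tick 3: [PARSE:P3(v=17,ok=F), VALIDATE:P2(v=15,ok=F), TRANSFORM:P1(v=0,ok=F), EMIT:-] out:-; in:P3
Tick 4: [PARSE:P4(v=9,ok=F), VALIDATE:P3(v=17,ok=T), TRANSFORM:P2(v=0,ok=F), EMIT:P1(v=0,ok=F)] out:-; in:P4
Tick 5: [PARSE:-, VALIDATE:P4(v=9,ok=F), TRANSFORM:P3(v=68,ok=T), EMIT:P2(v=0,ok=F)] out:P1(v=0); in:-
Tick 6: [PARSE:P5(v=4,ok=F), VALIDATE:-, TRANSFORM:P4(v=0,ok=F), EMIT:P3(v=68,ok=T)] out:P2(v=0); in:P5
Tick 7: [PARSE:-, VALIDATE:P5(v=4,ok=F), TRANSFORM:-, EMIT:P4(v=0,ok=F)] out:P3(v=68); in:-
Tick 8: [PARSE:-, VALIDATE:-, TRANSFORM:P5(v=0,ok=F), EMIT:-] out:P4(v=0); in:-
Tick 9: [PARSE:-, VALIDATE:-, TRANSFORM:-, EMIT:P5(v=0,ok=F)] out:-; in:-
Tick 10: [PARSE:-, VALIDATE:-, TRANSFORM:-, EMIT:-] out:P5(v=0); in:-
P3: arrives tick 3, valid=True (id=3, id%3=0), emit tick 7, final value 68

Answer: 7 68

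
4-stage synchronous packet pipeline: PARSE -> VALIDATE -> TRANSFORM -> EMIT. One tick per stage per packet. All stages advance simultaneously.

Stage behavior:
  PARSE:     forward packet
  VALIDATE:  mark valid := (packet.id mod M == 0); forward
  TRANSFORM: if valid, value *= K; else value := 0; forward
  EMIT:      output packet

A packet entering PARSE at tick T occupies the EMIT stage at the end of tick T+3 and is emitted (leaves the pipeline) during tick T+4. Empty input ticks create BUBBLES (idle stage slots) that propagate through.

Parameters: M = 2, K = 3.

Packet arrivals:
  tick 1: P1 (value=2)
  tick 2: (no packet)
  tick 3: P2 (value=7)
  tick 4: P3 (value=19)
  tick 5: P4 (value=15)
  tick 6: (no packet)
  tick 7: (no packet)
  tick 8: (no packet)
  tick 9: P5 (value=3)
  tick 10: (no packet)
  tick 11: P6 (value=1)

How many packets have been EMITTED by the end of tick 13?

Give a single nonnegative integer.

Tick 1: [PARSE:P1(v=2,ok=F), VALIDATE:-, TRANSFORM:-, EMIT:-] out:-; in:P1
Tick 2: [PARSE:-, VALIDATE:P1(v=2,ok=F), TRANSFORM:-, EMIT:-] out:-; in:-
Tick 3: [PARSE:P2(v=7,ok=F), VALIDATE:-, TRANSFORM:P1(v=0,ok=F), EMIT:-] out:-; in:P2
Tick 4: [PARSE:P3(v=19,ok=F), VALIDATE:P2(v=7,ok=T), TRANSFORM:-, EMIT:P1(v=0,ok=F)] out:-; in:P3
Tick 5: [PARSE:P4(v=15,ok=F), VALIDATE:P3(v=19,ok=F), TRANSFORM:P2(v=21,ok=T), EMIT:-] out:P1(v=0); in:P4
Tick 6: [PARSE:-, VALIDATE:P4(v=15,ok=T), TRANSFORM:P3(v=0,ok=F), EMIT:P2(v=21,ok=T)] out:-; in:-
Tick 7: [PARSE:-, VALIDATE:-, TRANSFORM:P4(v=45,ok=T), EMIT:P3(v=0,ok=F)] out:P2(v=21); in:-
Tick 8: [PARSE:-, VALIDATE:-, TRANSFORM:-, EMIT:P4(v=45,ok=T)] out:P3(v=0); in:-
Tick 9: [PARSE:P5(v=3,ok=F), VALIDATE:-, TRANSFORM:-, EMIT:-] out:P4(v=45); in:P5
Tick 10: [PARSE:-, VALIDATE:P5(v=3,ok=F), TRANSFORM:-, EMIT:-] out:-; in:-
Tick 11: [PARSE:P6(v=1,ok=F), VALIDATE:-, TRANSFORM:P5(v=0,ok=F), EMIT:-] out:-; in:P6
Tick 12: [PARSE:-, VALIDATE:P6(v=1,ok=T), TRANSFORM:-, EMIT:P5(v=0,ok=F)] out:-; in:-
Tick 13: [PARSE:-, VALIDATE:-, TRANSFORM:P6(v=3,ok=T), EMIT:-] out:P5(v=0); in:-
Emitted by tick 13: ['P1', 'P2', 'P3', 'P4', 'P5']

Answer: 5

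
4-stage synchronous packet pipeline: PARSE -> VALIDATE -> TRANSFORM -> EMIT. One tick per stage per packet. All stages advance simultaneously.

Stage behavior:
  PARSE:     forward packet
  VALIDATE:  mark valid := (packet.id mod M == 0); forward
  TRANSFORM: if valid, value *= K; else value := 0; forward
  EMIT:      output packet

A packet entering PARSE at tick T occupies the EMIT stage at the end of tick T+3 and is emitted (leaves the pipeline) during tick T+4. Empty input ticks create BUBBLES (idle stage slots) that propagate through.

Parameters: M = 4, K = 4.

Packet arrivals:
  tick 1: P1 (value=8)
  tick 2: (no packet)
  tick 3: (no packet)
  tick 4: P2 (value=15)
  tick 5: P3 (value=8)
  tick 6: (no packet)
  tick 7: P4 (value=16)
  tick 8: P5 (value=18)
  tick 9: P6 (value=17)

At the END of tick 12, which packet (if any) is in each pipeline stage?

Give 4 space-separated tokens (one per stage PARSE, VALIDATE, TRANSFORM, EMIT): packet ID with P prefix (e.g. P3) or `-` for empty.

Answer: - - - P6

Derivation:
Tick 1: [PARSE:P1(v=8,ok=F), VALIDATE:-, TRANSFORM:-, EMIT:-] out:-; in:P1
Tick 2: [PARSE:-, VALIDATE:P1(v=8,ok=F), TRANSFORM:-, EMIT:-] out:-; in:-
Tick 3: [PARSE:-, VALIDATE:-, TRANSFORM:P1(v=0,ok=F), EMIT:-] out:-; in:-
Tick 4: [PARSE:P2(v=15,ok=F), VALIDATE:-, TRANSFORM:-, EMIT:P1(v=0,ok=F)] out:-; in:P2
Tick 5: [PARSE:P3(v=8,ok=F), VALIDATE:P2(v=15,ok=F), TRANSFORM:-, EMIT:-] out:P1(v=0); in:P3
Tick 6: [PARSE:-, VALIDATE:P3(v=8,ok=F), TRANSFORM:P2(v=0,ok=F), EMIT:-] out:-; in:-
Tick 7: [PARSE:P4(v=16,ok=F), VALIDATE:-, TRANSFORM:P3(v=0,ok=F), EMIT:P2(v=0,ok=F)] out:-; in:P4
Tick 8: [PARSE:P5(v=18,ok=F), VALIDATE:P4(v=16,ok=T), TRANSFORM:-, EMIT:P3(v=0,ok=F)] out:P2(v=0); in:P5
Tick 9: [PARSE:P6(v=17,ok=F), VALIDATE:P5(v=18,ok=F), TRANSFORM:P4(v=64,ok=T), EMIT:-] out:P3(v=0); in:P6
Tick 10: [PARSE:-, VALIDATE:P6(v=17,ok=F), TRANSFORM:P5(v=0,ok=F), EMIT:P4(v=64,ok=T)] out:-; in:-
Tick 11: [PARSE:-, VALIDATE:-, TRANSFORM:P6(v=0,ok=F), EMIT:P5(v=0,ok=F)] out:P4(v=64); in:-
Tick 12: [PARSE:-, VALIDATE:-, TRANSFORM:-, EMIT:P6(v=0,ok=F)] out:P5(v=0); in:-
At end of tick 12: ['-', '-', '-', 'P6']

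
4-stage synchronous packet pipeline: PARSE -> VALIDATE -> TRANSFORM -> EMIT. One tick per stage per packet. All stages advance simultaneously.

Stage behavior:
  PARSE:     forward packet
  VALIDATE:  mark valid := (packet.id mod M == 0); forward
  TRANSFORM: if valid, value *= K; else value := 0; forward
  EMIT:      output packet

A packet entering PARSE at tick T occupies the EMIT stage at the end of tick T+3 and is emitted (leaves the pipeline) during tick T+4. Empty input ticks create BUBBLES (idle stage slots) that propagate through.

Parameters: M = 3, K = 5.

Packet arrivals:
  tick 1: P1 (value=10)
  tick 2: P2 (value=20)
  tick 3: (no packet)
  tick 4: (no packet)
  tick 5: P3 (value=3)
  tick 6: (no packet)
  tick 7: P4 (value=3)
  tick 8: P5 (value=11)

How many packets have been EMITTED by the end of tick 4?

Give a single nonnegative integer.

Tick 1: [PARSE:P1(v=10,ok=F), VALIDATE:-, TRANSFORM:-, EMIT:-] out:-; in:P1
Tick 2: [PARSE:P2(v=20,ok=F), VALIDATE:P1(v=10,ok=F), TRANSFORM:-, EMIT:-] out:-; in:P2
Tick 3: [PARSE:-, VALIDATE:P2(v=20,ok=F), TRANSFORM:P1(v=0,ok=F), EMIT:-] out:-; in:-
Tick 4: [PARSE:-, VALIDATE:-, TRANSFORM:P2(v=0,ok=F), EMIT:P1(v=0,ok=F)] out:-; in:-
Emitted by tick 4: []

Answer: 0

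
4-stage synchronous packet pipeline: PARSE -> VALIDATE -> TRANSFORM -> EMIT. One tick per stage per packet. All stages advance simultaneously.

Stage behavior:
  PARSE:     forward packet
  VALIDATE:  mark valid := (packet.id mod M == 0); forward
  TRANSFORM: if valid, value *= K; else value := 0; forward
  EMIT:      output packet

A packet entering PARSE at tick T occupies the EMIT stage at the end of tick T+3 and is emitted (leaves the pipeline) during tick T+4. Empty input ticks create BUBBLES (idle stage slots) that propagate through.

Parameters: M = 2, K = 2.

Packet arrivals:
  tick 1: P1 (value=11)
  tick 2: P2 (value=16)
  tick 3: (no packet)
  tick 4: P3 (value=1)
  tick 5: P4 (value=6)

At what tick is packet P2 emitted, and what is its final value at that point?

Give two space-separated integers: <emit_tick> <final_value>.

Tick 1: [PARSE:P1(v=11,ok=F), VALIDATE:-, TRANSFORM:-, EMIT:-] out:-; in:P1
Tick 2: [PARSE:P2(v=16,ok=F), VALIDATE:P1(v=11,ok=F), TRANSFORM:-, EMIT:-] out:-; in:P2
Tick 3: [PARSE:-, VALIDATE:P2(v=16,ok=T), TRANSFORM:P1(v=0,ok=F), EMIT:-] out:-; in:-
Tick 4: [PARSE:P3(v=1,ok=F), VALIDATE:-, TRANSFORM:P2(v=32,ok=T), EMIT:P1(v=0,ok=F)] out:-; in:P3
Tick 5: [PARSE:P4(v=6,ok=F), VALIDATE:P3(v=1,ok=F), TRANSFORM:-, EMIT:P2(v=32,ok=T)] out:P1(v=0); in:P4
Tick 6: [PARSE:-, VALIDATE:P4(v=6,ok=T), TRANSFORM:P3(v=0,ok=F), EMIT:-] out:P2(v=32); in:-
Tick 7: [PARSE:-, VALIDATE:-, TRANSFORM:P4(v=12,ok=T), EMIT:P3(v=0,ok=F)] out:-; in:-
Tick 8: [PARSE:-, VALIDATE:-, TRANSFORM:-, EMIT:P4(v=12,ok=T)] out:P3(v=0); in:-
Tick 9: [PARSE:-, VALIDATE:-, TRANSFORM:-, EMIT:-] out:P4(v=12); in:-
P2: arrives tick 2, valid=True (id=2, id%2=0), emit tick 6, final value 32

Answer: 6 32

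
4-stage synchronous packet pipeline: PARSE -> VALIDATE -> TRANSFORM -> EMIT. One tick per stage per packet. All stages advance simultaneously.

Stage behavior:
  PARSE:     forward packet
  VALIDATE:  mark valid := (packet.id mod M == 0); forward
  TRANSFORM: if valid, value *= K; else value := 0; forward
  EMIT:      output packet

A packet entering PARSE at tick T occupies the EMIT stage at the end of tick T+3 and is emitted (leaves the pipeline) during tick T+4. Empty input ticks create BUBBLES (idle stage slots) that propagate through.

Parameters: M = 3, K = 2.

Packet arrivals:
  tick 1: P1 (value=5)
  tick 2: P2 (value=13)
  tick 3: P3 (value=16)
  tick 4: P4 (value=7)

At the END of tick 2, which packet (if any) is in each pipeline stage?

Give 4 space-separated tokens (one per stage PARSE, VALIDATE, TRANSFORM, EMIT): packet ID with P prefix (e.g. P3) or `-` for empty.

Answer: P2 P1 - -

Derivation:
Tick 1: [PARSE:P1(v=5,ok=F), VALIDATE:-, TRANSFORM:-, EMIT:-] out:-; in:P1
Tick 2: [PARSE:P2(v=13,ok=F), VALIDATE:P1(v=5,ok=F), TRANSFORM:-, EMIT:-] out:-; in:P2
At end of tick 2: ['P2', 'P1', '-', '-']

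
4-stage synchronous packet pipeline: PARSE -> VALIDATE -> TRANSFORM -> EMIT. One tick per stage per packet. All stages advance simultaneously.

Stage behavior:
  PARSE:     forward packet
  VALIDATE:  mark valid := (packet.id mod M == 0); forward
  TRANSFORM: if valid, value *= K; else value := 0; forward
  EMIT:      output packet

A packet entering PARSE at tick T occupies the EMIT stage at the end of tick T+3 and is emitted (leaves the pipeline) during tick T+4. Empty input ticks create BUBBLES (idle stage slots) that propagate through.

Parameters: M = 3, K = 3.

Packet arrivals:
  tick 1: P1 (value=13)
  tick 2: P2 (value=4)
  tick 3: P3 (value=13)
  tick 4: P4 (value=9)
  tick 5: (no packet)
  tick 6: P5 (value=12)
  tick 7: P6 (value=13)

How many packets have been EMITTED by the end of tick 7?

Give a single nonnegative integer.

Answer: 3

Derivation:
Tick 1: [PARSE:P1(v=13,ok=F), VALIDATE:-, TRANSFORM:-, EMIT:-] out:-; in:P1
Tick 2: [PARSE:P2(v=4,ok=F), VALIDATE:P1(v=13,ok=F), TRANSFORM:-, EMIT:-] out:-; in:P2
Tick 3: [PARSE:P3(v=13,ok=F), VALIDATE:P2(v=4,ok=F), TRANSFORM:P1(v=0,ok=F), EMIT:-] out:-; in:P3
Tick 4: [PARSE:P4(v=9,ok=F), VALIDATE:P3(v=13,ok=T), TRANSFORM:P2(v=0,ok=F), EMIT:P1(v=0,ok=F)] out:-; in:P4
Tick 5: [PARSE:-, VALIDATE:P4(v=9,ok=F), TRANSFORM:P3(v=39,ok=T), EMIT:P2(v=0,ok=F)] out:P1(v=0); in:-
Tick 6: [PARSE:P5(v=12,ok=F), VALIDATE:-, TRANSFORM:P4(v=0,ok=F), EMIT:P3(v=39,ok=T)] out:P2(v=0); in:P5
Tick 7: [PARSE:P6(v=13,ok=F), VALIDATE:P5(v=12,ok=F), TRANSFORM:-, EMIT:P4(v=0,ok=F)] out:P3(v=39); in:P6
Emitted by tick 7: ['P1', 'P2', 'P3']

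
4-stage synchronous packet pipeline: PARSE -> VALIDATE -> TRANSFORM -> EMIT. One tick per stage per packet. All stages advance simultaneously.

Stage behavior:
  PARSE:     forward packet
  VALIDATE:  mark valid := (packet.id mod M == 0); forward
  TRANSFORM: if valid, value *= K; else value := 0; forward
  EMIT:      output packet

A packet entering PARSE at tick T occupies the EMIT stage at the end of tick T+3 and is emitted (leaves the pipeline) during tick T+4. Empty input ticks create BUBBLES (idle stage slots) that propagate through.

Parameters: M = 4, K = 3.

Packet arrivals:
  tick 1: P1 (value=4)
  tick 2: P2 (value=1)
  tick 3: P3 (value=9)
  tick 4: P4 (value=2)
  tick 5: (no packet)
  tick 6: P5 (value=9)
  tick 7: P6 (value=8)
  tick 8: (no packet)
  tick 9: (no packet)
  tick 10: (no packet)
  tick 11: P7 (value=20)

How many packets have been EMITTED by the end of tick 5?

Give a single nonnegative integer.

Answer: 1

Derivation:
Tick 1: [PARSE:P1(v=4,ok=F), VALIDATE:-, TRANSFORM:-, EMIT:-] out:-; in:P1
Tick 2: [PARSE:P2(v=1,ok=F), VALIDATE:P1(v=4,ok=F), TRANSFORM:-, EMIT:-] out:-; in:P2
Tick 3: [PARSE:P3(v=9,ok=F), VALIDATE:P2(v=1,ok=F), TRANSFORM:P1(v=0,ok=F), EMIT:-] out:-; in:P3
Tick 4: [PARSE:P4(v=2,ok=F), VALIDATE:P3(v=9,ok=F), TRANSFORM:P2(v=0,ok=F), EMIT:P1(v=0,ok=F)] out:-; in:P4
Tick 5: [PARSE:-, VALIDATE:P4(v=2,ok=T), TRANSFORM:P3(v=0,ok=F), EMIT:P2(v=0,ok=F)] out:P1(v=0); in:-
Emitted by tick 5: ['P1']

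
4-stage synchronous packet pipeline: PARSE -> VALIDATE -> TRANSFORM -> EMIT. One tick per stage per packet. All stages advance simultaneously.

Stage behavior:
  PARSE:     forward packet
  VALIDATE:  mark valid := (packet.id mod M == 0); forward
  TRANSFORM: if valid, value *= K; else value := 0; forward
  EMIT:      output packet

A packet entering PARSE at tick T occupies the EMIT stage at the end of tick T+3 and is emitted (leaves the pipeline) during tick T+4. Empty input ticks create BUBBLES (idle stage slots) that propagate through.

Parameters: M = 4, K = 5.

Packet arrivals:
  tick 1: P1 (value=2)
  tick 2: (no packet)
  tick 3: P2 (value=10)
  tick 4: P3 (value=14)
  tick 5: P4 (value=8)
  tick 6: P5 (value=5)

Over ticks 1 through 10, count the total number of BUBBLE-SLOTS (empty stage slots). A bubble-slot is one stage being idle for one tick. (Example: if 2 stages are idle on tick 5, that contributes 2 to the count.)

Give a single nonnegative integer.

Answer: 20

Derivation:
Tick 1: [PARSE:P1(v=2,ok=F), VALIDATE:-, TRANSFORM:-, EMIT:-] out:-; bubbles=3
Tick 2: [PARSE:-, VALIDATE:P1(v=2,ok=F), TRANSFORM:-, EMIT:-] out:-; bubbles=3
Tick 3: [PARSE:P2(v=10,ok=F), VALIDATE:-, TRANSFORM:P1(v=0,ok=F), EMIT:-] out:-; bubbles=2
Tick 4: [PARSE:P3(v=14,ok=F), VALIDATE:P2(v=10,ok=F), TRANSFORM:-, EMIT:P1(v=0,ok=F)] out:-; bubbles=1
Tick 5: [PARSE:P4(v=8,ok=F), VALIDATE:P3(v=14,ok=F), TRANSFORM:P2(v=0,ok=F), EMIT:-] out:P1(v=0); bubbles=1
Tick 6: [PARSE:P5(v=5,ok=F), VALIDATE:P4(v=8,ok=T), TRANSFORM:P3(v=0,ok=F), EMIT:P2(v=0,ok=F)] out:-; bubbles=0
Tick 7: [PARSE:-, VALIDATE:P5(v=5,ok=F), TRANSFORM:P4(v=40,ok=T), EMIT:P3(v=0,ok=F)] out:P2(v=0); bubbles=1
Tick 8: [PARSE:-, VALIDATE:-, TRANSFORM:P5(v=0,ok=F), EMIT:P4(v=40,ok=T)] out:P3(v=0); bubbles=2
Tick 9: [PARSE:-, VALIDATE:-, TRANSFORM:-, EMIT:P5(v=0,ok=F)] out:P4(v=40); bubbles=3
Tick 10: [PARSE:-, VALIDATE:-, TRANSFORM:-, EMIT:-] out:P5(v=0); bubbles=4
Total bubble-slots: 20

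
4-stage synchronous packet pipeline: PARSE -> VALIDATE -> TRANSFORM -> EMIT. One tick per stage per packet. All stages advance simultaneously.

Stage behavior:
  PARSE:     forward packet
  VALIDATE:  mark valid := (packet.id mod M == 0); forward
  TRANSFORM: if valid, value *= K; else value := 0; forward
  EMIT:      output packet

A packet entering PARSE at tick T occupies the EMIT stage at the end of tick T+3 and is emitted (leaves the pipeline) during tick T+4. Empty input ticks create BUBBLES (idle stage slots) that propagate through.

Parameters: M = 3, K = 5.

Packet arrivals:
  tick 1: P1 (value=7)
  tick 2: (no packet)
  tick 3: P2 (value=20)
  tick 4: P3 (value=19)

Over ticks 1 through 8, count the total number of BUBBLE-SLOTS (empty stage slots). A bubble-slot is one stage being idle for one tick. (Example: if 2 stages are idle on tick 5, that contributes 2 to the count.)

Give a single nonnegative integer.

Answer: 20

Derivation:
Tick 1: [PARSE:P1(v=7,ok=F), VALIDATE:-, TRANSFORM:-, EMIT:-] out:-; bubbles=3
Tick 2: [PARSE:-, VALIDATE:P1(v=7,ok=F), TRANSFORM:-, EMIT:-] out:-; bubbles=3
Tick 3: [PARSE:P2(v=20,ok=F), VALIDATE:-, TRANSFORM:P1(v=0,ok=F), EMIT:-] out:-; bubbles=2
Tick 4: [PARSE:P3(v=19,ok=F), VALIDATE:P2(v=20,ok=F), TRANSFORM:-, EMIT:P1(v=0,ok=F)] out:-; bubbles=1
Tick 5: [PARSE:-, VALIDATE:P3(v=19,ok=T), TRANSFORM:P2(v=0,ok=F), EMIT:-] out:P1(v=0); bubbles=2
Tick 6: [PARSE:-, VALIDATE:-, TRANSFORM:P3(v=95,ok=T), EMIT:P2(v=0,ok=F)] out:-; bubbles=2
Tick 7: [PARSE:-, VALIDATE:-, TRANSFORM:-, EMIT:P3(v=95,ok=T)] out:P2(v=0); bubbles=3
Tick 8: [PARSE:-, VALIDATE:-, TRANSFORM:-, EMIT:-] out:P3(v=95); bubbles=4
Total bubble-slots: 20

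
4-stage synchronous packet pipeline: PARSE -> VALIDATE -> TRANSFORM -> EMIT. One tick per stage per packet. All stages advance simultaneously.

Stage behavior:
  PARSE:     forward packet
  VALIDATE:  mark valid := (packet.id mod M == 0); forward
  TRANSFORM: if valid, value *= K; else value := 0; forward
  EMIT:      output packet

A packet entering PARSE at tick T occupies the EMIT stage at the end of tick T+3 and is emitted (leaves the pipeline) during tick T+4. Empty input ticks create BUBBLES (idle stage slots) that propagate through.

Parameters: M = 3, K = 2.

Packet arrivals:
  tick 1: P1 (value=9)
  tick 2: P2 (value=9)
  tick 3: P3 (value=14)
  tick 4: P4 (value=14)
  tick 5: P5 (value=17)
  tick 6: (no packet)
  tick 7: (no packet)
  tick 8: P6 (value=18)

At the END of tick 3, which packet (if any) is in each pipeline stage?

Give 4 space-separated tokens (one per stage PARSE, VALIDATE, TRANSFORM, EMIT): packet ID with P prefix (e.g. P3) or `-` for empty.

Answer: P3 P2 P1 -

Derivation:
Tick 1: [PARSE:P1(v=9,ok=F), VALIDATE:-, TRANSFORM:-, EMIT:-] out:-; in:P1
Tick 2: [PARSE:P2(v=9,ok=F), VALIDATE:P1(v=9,ok=F), TRANSFORM:-, EMIT:-] out:-; in:P2
Tick 3: [PARSE:P3(v=14,ok=F), VALIDATE:P2(v=9,ok=F), TRANSFORM:P1(v=0,ok=F), EMIT:-] out:-; in:P3
At end of tick 3: ['P3', 'P2', 'P1', '-']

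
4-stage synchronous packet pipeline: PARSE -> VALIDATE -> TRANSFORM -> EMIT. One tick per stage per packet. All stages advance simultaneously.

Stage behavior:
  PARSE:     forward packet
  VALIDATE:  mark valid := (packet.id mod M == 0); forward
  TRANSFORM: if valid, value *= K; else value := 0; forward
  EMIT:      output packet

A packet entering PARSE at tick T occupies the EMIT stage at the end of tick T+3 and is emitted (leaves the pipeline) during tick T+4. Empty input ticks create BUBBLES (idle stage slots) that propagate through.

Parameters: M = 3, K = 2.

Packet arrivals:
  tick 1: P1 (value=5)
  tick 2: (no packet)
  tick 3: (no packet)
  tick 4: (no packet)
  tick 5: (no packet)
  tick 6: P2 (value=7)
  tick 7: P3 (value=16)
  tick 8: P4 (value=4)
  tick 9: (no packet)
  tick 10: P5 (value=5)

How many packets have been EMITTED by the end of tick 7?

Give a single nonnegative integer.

Tick 1: [PARSE:P1(v=5,ok=F), VALIDATE:-, TRANSFORM:-, EMIT:-] out:-; in:P1
Tick 2: [PARSE:-, VALIDATE:P1(v=5,ok=F), TRANSFORM:-, EMIT:-] out:-; in:-
Tick 3: [PARSE:-, VALIDATE:-, TRANSFORM:P1(v=0,ok=F), EMIT:-] out:-; in:-
Tick 4: [PARSE:-, VALIDATE:-, TRANSFORM:-, EMIT:P1(v=0,ok=F)] out:-; in:-
Tick 5: [PARSE:-, VALIDATE:-, TRANSFORM:-, EMIT:-] out:P1(v=0); in:-
Tick 6: [PARSE:P2(v=7,ok=F), VALIDATE:-, TRANSFORM:-, EMIT:-] out:-; in:P2
Tick 7: [PARSE:P3(v=16,ok=F), VALIDATE:P2(v=7,ok=F), TRANSFORM:-, EMIT:-] out:-; in:P3
Emitted by tick 7: ['P1']

Answer: 1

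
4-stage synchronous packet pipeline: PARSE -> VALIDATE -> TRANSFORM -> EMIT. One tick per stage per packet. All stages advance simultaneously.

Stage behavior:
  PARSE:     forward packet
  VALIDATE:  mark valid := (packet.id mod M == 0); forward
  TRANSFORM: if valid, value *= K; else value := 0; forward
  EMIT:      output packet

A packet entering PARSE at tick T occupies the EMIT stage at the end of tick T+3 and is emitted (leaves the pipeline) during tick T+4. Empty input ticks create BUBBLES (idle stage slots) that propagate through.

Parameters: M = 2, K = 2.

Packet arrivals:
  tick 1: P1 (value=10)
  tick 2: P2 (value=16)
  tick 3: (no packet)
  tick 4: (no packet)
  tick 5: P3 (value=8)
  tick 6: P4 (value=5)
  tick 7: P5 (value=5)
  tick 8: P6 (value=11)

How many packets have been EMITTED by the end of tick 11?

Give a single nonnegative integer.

Tick 1: [PARSE:P1(v=10,ok=F), VALIDATE:-, TRANSFORM:-, EMIT:-] out:-; in:P1
Tick 2: [PARSE:P2(v=16,ok=F), VALIDATE:P1(v=10,ok=F), TRANSFORM:-, EMIT:-] out:-; in:P2
Tick 3: [PARSE:-, VALIDATE:P2(v=16,ok=T), TRANSFORM:P1(v=0,ok=F), EMIT:-] out:-; in:-
Tick 4: [PARSE:-, VALIDATE:-, TRANSFORM:P2(v=32,ok=T), EMIT:P1(v=0,ok=F)] out:-; in:-
Tick 5: [PARSE:P3(v=8,ok=F), VALIDATE:-, TRANSFORM:-, EMIT:P2(v=32,ok=T)] out:P1(v=0); in:P3
Tick 6: [PARSE:P4(v=5,ok=F), VALIDATE:P3(v=8,ok=F), TRANSFORM:-, EMIT:-] out:P2(v=32); in:P4
Tick 7: [PARSE:P5(v=5,ok=F), VALIDATE:P4(v=5,ok=T), TRANSFORM:P3(v=0,ok=F), EMIT:-] out:-; in:P5
Tick 8: [PARSE:P6(v=11,ok=F), VALIDATE:P5(v=5,ok=F), TRANSFORM:P4(v=10,ok=T), EMIT:P3(v=0,ok=F)] out:-; in:P6
Tick 9: [PARSE:-, VALIDATE:P6(v=11,ok=T), TRANSFORM:P5(v=0,ok=F), EMIT:P4(v=10,ok=T)] out:P3(v=0); in:-
Tick 10: [PARSE:-, VALIDATE:-, TRANSFORM:P6(v=22,ok=T), EMIT:P5(v=0,ok=F)] out:P4(v=10); in:-
Tick 11: [PARSE:-, VALIDATE:-, TRANSFORM:-, EMIT:P6(v=22,ok=T)] out:P5(v=0); in:-
Emitted by tick 11: ['P1', 'P2', 'P3', 'P4', 'P5']

Answer: 5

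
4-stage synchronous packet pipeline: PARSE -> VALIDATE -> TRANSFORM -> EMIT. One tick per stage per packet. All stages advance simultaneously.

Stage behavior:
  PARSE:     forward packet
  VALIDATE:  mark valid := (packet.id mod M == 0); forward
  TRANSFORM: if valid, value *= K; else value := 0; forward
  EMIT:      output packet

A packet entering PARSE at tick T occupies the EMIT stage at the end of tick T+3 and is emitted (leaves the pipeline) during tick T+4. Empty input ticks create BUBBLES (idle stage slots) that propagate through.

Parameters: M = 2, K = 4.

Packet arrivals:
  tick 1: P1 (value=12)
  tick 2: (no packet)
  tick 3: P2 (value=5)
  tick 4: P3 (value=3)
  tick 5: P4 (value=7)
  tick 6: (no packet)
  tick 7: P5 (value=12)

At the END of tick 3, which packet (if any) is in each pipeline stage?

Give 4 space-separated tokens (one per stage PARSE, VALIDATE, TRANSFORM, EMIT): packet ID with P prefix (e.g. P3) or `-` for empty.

Answer: P2 - P1 -

Derivation:
Tick 1: [PARSE:P1(v=12,ok=F), VALIDATE:-, TRANSFORM:-, EMIT:-] out:-; in:P1
Tick 2: [PARSE:-, VALIDATE:P1(v=12,ok=F), TRANSFORM:-, EMIT:-] out:-; in:-
Tick 3: [PARSE:P2(v=5,ok=F), VALIDATE:-, TRANSFORM:P1(v=0,ok=F), EMIT:-] out:-; in:P2
At end of tick 3: ['P2', '-', 'P1', '-']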